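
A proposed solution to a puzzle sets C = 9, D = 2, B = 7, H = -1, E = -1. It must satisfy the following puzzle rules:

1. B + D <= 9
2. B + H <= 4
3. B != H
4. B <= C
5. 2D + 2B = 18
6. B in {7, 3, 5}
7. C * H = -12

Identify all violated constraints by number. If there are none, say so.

1. B + D = 7 + 2 = 9; 9 ≤ 9 — satisfied.
2. B + H = 7 + (-1) = 6; 6 > 4, bound 4 not met — violated.
3. B = 7, H = -1; distinct — satisfied.
4. B = 7, C = 9; 7 ≤ 9 — satisfied.
5. 2D + 2B = 2(2) + 2(7) = 18 — satisfied.
6. B = 7 is in {7, 3, 5} — satisfied.
7. C * H = 9 * (-1) = -9, not -12 — violated.

Violated: 2 and 7.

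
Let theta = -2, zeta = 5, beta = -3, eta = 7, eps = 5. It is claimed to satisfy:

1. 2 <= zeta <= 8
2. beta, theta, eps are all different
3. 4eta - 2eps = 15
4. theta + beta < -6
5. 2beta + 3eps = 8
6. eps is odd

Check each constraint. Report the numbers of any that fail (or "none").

1. zeta = 5 lies in [2, 8] — holds.
2. values -3, -2, 5 are pairwise distinct — holds.
3. 4eta - 2eps = 4(7) - 2(5) = 18, not 15 — fails.
4. theta + beta = -2 + (-3) = -5; -5 ≥ -6, bound -6 not met — fails.
5. 2beta + 3eps = 2(-3) + 3(5) = 9, not 8 — fails.
6. eps = 5 is odd — holds.

Violated: 3, 4, and 5.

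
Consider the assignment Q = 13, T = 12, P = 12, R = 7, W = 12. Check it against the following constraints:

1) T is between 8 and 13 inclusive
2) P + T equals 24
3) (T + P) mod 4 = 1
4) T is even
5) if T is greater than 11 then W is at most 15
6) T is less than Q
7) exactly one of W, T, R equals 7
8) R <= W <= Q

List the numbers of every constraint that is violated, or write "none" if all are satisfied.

1) T = 12 lies in [8, 13]  ✔
2) P + T = 12 + 12 = 24  ✔
3) T + P = 24; 24 mod 4 = 0, not 1  ✘
4) T = 12 is even  ✔
5) T = 12 > 11, so we need W ≤ 15; W = 12 ≤ 15  ✔
6) T = 12, Q = 13; 12 < 13  ✔
7) W=12, T=12, R=7; 1 of them equals 7  ✔
8) values 7 <= 12 <= 13  ✔

Violated: 3.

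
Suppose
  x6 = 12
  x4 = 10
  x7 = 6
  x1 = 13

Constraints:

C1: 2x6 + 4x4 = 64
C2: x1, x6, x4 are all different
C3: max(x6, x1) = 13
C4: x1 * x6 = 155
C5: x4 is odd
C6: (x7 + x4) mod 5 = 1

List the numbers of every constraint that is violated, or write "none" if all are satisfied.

Violated: 4 and 5.

C1: 2x6 + 4x4 = 2(12) + 4(10) = 64  ✔
C2: values 13, 12, 10 are pairwise distinct  ✔
C3: max(12, 13) = 13  ✔
C4: x1 * x6 = 13 * 12 = 156, not 155  ✘
C5: x4 = 10 is even  ✘
C6: x7 + x4 = 16; 16 mod 5 = 1  ✔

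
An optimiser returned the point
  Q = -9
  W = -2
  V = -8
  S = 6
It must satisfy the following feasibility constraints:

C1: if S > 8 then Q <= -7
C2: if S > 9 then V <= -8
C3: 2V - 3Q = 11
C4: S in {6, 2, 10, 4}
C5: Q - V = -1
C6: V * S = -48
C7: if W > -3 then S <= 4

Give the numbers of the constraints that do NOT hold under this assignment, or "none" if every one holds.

Constraint 7 does not hold.

C1: S = 6, not > 8; antecedent false, conditional vacuously true  ✔
C2: S = 6, not > 9; antecedent false, conditional vacuously true  ✔
C3: 2V - 3Q = 2(-8) - 3(-9) = 11  ✔
C4: S = 6 is in {6, 2, 10, 4}  ✔
C5: Q - V = -9 - (-8) = -1  ✔
C6: V * S = -8 * 6 = -48  ✔
C7: W = -2 > -3, so we need S ≤ 4; but S = 6 > 4  ✘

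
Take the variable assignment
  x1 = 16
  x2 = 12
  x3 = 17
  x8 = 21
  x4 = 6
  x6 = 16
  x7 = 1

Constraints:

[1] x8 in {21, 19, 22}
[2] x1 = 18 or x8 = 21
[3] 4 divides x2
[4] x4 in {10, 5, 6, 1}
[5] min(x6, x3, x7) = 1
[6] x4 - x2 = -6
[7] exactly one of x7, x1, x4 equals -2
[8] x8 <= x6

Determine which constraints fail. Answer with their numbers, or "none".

Constraints 7 and 8 do not hold.

[1] x8 = 21 is in {21, 19, 22}  OK
[2] x1 = 16 ≠ 18, but x8 = 21 = 21 (second disjunct)  OK
[3] 12 / 4 = 3, so 4 divides 12  OK
[4] x4 = 6 is in {10, 5, 6, 1}  OK
[5] min(16, 17, 1) = 1  OK
[6] x4 - x2 = 6 - 12 = -6  OK
[7] x7=1, x1=16, x4=6; 0 of them equal -2, not exactly one  FAIL
[8] x8 = 21, x6 = 16; 21 > 16 (want ≤)  FAIL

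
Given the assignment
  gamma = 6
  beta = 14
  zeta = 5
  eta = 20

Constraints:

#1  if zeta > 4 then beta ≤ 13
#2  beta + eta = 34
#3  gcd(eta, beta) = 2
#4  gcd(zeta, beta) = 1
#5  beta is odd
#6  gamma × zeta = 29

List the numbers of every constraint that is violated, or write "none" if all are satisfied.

The assignment fails constraints 1, 5, and 6.

#1 zeta = 5 > 4, so we need beta ≤ 13; but beta = 14 > 13 — does not hold.
#2 beta + eta = 14 + 20 = 34 — holds.
#3 gcd(20, 14) = 2 — holds.
#4 gcd(5, 14) = 1 — holds.
#5 beta = 14 is even — does not hold.
#6 gamma × zeta = 6 × 5 = 30, not 29 — does not hold.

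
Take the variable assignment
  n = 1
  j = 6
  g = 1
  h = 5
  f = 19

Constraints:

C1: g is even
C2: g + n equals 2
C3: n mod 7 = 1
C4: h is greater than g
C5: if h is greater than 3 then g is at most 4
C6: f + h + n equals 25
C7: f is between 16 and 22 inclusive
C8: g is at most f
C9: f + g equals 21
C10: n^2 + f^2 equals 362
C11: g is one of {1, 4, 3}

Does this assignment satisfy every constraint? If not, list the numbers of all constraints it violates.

Constraints 1 and 9 do not hold.

C1: g = 1 is odd — does not hold.
C2: g + n = 1 + 1 = 2 — holds.
C3: 1 mod 7 = 1 — holds.
C4: h = 5, g = 1; 5 > 1 — holds.
C5: h = 5 > 3, so we need g ≤ 4; g = 1 ≤ 4 — holds.
C6: f + h + n = 19 + 5 + 1 = 25 — holds.
C7: f = 19 lies in [16, 22] — holds.
C8: g = 1, f = 19; 1 ≤ 19 — holds.
C9: f + g = 19 + 1 = 20, not 21 — does not hold.
C10: n^2 + f^2 = 1^2 + 19^2 = 1 + 361 = 362 — holds.
C11: g = 1 is in {1, 4, 3} — holds.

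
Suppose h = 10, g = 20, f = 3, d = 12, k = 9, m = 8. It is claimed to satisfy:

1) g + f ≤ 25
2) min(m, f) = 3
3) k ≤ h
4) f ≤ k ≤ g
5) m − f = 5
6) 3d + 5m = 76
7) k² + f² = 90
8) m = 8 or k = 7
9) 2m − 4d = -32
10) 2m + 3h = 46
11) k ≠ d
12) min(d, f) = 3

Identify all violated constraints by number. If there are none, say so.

No violations.

1) g + f = 20 + 3 = 23; 23 ≤ 25 — satisfied.
2) min(8, 3) = 3 — satisfied.
3) k = 9, h = 10; 9 ≤ 10 — satisfied.
4) values 3 ≤ 9 ≤ 20 — satisfied.
5) m − f = 8 − 3 = 5 — satisfied.
6) 3d + 5m = 3(12) + 5(8) = 76 — satisfied.
7) k² + f² = 9² + 3² = 81 + 9 = 90 — satisfied.
8) m = 8 = 8 (first disjunct) — satisfied.
9) 2m − 4d = 2(8) − 4(12) = -32 — satisfied.
10) 2m + 3h = 2(8) + 3(10) = 46 — satisfied.
11) k = 9, d = 12; distinct — satisfied.
12) min(12, 3) = 3 — satisfied.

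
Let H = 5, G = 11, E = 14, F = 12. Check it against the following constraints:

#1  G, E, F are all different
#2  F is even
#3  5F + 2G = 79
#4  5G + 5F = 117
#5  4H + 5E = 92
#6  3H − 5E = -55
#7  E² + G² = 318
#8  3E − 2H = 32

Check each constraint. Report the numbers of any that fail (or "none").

#1 values 11, 14, 12 are pairwise distinct — satisfied.
#2 F = 12 is even — satisfied.
#3 5F + 2G = 5(12) + 2(11) = 82, not 79 — violated.
#4 5G + 5F = 5(11) + 5(12) = 115, not 117 — violated.
#5 4H + 5E = 4(5) + 5(14) = 90, not 92 — violated.
#6 3H − 5E = 3(5) − 5(14) = -55 — satisfied.
#7 E² + G² = 14² + 11² = 196 + 121 = 317, not 318 — violated.
#8 3E − 2H = 3(14) − 2(5) = 32 — satisfied.

No — constraints 3, 4, 5, 7 are not satisfied.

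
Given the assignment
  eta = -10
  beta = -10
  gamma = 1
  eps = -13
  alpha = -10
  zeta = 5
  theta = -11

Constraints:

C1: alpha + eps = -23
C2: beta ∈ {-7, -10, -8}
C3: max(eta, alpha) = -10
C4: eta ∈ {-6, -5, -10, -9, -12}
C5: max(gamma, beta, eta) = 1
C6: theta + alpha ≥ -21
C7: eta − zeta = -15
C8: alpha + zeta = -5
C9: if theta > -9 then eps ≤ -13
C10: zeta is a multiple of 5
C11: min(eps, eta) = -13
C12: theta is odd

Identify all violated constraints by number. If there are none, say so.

Yes — all constraints hold.

C1: alpha + eps = -10 + (-13) = -23  ✔
C2: beta = -10 is in {-7, -10, -8}  ✔
C3: max(-10, -10) = -10  ✔
C4: eta = -10 is in {-6, -5, -10, -9, -12}  ✔
C5: max(1, -10, -10) = 1  ✔
C6: theta + alpha = -11 + (-10) = -21; -21 ≥ -21  ✔
C7: eta − zeta = -10 − 5 = -15  ✔
C8: alpha + zeta = -10 + 5 = -5  ✔
C9: theta = -11, not > -9; antecedent false, conditional vacuously true  ✔
C10: 5 / 5 = 1, so 5 divides 5  ✔
C11: min(-13, -10) = -13  ✔
C12: theta = -11 is odd  ✔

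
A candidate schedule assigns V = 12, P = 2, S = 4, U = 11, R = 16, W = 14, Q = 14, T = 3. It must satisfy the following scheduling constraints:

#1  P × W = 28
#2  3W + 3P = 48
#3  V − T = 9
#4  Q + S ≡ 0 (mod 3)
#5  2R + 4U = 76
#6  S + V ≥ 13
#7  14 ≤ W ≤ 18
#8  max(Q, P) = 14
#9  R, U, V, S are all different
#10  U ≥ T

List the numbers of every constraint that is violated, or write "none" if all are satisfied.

All constraints are satisfied.

#1 P × W = 2 × 14 = 28 — holds.
#2 3W + 3P = 3(14) + 3(2) = 48 — holds.
#3 V − T = 12 − 3 = 9 — holds.
#4 Q + S = 18; 18 mod 3 = 0 — holds.
#5 2R + 4U = 2(16) + 4(11) = 76 — holds.
#6 S + V = 4 + 12 = 16; 16 ≥ 13 — holds.
#7 W = 14 lies in [14, 18] — holds.
#8 max(14, 2) = 14 — holds.
#9 values 16, 11, 12, 4 are pairwise distinct — holds.
#10 U = 11, T = 3; 11 ≥ 3 — holds.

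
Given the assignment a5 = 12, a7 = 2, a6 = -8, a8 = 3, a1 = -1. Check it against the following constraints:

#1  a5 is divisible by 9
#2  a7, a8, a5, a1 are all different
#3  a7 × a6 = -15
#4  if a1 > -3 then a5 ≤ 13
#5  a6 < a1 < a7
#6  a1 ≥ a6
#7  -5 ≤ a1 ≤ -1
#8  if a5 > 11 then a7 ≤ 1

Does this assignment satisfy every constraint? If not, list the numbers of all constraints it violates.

#1 12 = 9×1 + 3, so 9 does not divide 12  no
#2 values 2, 3, 12, -1 are pairwise distinct  yes
#3 a7 × a6 = 2 × (-8) = -16, not -15  no
#4 a1 = -1 > -3, so we need a5 ≤ 13; a5 = 12 ≤ 13  yes
#5 values -8 < -1 < 2  yes
#6 a1 = -1, a6 = -8; -1 ≥ -8  yes
#7 a1 = -1 lies in [-5, -1]  yes
#8 a5 = 12 > 11, so we need a7 ≤ 1; but a7 = 2 > 1  no

The assignment fails constraints 1, 3, and 8.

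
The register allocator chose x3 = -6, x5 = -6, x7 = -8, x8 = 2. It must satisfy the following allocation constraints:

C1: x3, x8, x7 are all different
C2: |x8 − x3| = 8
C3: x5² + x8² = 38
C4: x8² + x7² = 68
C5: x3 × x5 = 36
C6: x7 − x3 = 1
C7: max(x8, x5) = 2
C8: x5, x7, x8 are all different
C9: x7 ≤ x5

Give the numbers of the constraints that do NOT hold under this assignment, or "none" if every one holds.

C1: values -6, 2, -8 are pairwise distinct  true
C2: |2 − (-6)| = 8  true
C3: x5² + x8² = (-6)² + 2² = 36 + 4 = 40, not 38  false
C4: x8² + x7² = 2² + (-8)² = 4 + 64 = 68  true
C5: x3 × x5 = -6 × (-6) = 36  true
C6: x7 − x3 = -8 − (-6) = -2, not 1  false
C7: max(2, -6) = 2  true
C8: values -6, -8, 2 are pairwise distinct  true
C9: x7 = -8, x5 = -6; -8 ≤ -6  true

No — constraints 3 and 6 are not satisfied.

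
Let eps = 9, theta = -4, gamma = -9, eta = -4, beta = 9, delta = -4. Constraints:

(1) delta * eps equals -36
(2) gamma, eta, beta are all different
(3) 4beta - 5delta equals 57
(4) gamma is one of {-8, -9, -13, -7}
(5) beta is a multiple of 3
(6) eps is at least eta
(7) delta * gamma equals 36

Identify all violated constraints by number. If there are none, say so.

(1) delta * eps = -4 * 9 = -36  OK
(2) values -9, -4, 9 are pairwise distinct  OK
(3) 4beta - 5delta = 4(9) - 5(-4) = 56, not 57  FAIL
(4) gamma = -9 is in {-8, -9, -13, -7}  OK
(5) 9 / 3 = 3, so 3 divides 9  OK
(6) eps = 9, eta = -4; 9 ≥ -4  OK
(7) delta * gamma = -4 * (-9) = 36  OK

No — constraint 3 is not satisfied.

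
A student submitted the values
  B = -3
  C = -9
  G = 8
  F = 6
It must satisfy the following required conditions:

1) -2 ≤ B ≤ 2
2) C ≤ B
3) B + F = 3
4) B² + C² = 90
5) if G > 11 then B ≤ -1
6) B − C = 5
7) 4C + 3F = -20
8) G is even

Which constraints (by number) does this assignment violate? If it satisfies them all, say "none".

1) B = -3 is outside [-2, 2] — does not hold.
2) C = -9, B = -3; -9 ≤ -3 — holds.
3) B + F = -3 + 6 = 3 — holds.
4) B² + C² = (-3)² + (-9)² = 9 + 81 = 90 — holds.
5) G = 8, not > 11; antecedent false, conditional vacuously true — holds.
6) B − C = -3 − (-9) = 6, not 5 — does not hold.
7) 4C + 3F = 4(-9) + 3(6) = -18, not -20 — does not hold.
8) G = 8 is even — holds.

Violated: 1, 6, and 7.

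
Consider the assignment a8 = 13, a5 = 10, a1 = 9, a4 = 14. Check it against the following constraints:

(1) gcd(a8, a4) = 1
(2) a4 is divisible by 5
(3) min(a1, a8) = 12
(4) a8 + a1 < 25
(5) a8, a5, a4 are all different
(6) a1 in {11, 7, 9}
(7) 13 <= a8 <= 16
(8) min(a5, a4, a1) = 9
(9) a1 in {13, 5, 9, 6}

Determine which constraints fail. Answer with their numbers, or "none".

Constraints 2 and 3 do not hold.

(1) gcd(13, 14) = 1 — holds.
(2) 14 = 5*2 + 4, so 5 does not divide 14 — does not hold.
(3) min(9, 13) = 9, not 12 — does not hold.
(4) a8 + a1 = 13 + 9 = 22; 22 < 25 — holds.
(5) values 13, 10, 14 are pairwise distinct — holds.
(6) a1 = 9 is in {11, 7, 9} — holds.
(7) a8 = 13 lies in [13, 16] — holds.
(8) min(10, 14, 9) = 9 — holds.
(9) a1 = 9 is in {13, 5, 9, 6} — holds.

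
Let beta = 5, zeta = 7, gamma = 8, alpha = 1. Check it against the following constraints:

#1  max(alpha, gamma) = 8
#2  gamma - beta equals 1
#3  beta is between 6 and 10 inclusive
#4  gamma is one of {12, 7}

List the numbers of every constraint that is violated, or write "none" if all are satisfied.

Constraints 2, 3, and 4 are violated.

#1 max(1, 8) = 8  true
#2 gamma - beta = 8 - 5 = 3, not 1  false
#3 beta = 5 is outside [6, 10]  false
#4 gamma = 8 is not in {12, 7}  false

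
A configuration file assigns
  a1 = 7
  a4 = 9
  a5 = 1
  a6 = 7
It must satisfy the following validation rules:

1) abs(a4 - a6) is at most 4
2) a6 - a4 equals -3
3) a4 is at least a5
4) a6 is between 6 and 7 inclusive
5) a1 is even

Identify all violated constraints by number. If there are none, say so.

1) abs(9 - 7) = 2; 2 ≤ 4 — holds.
2) a6 - a4 = 7 - 9 = -2, not -3 — fails.
3) a4 = 9, a5 = 1; 9 ≥ 1 — holds.
4) a6 = 7 lies in [6, 7] — holds.
5) a1 = 7 is odd — fails.

Violated: 2 and 5.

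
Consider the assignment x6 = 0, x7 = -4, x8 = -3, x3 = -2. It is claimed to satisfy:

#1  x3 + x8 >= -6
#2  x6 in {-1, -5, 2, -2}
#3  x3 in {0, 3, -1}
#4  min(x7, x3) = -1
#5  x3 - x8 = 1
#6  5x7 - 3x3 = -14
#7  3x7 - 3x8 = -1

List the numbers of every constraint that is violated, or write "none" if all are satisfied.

Constraints 2, 3, 4, and 7 are violated.

#1 x3 + x8 = -2 + (-3) = -5; -5 ≥ -6 — OK.
#2 x6 = 0 is not in {-1, -5, 2, -2} — violated.
#3 x3 = -2 is not in {0, 3, -1} — violated.
#4 min(-4, -2) = -4, not -1 — violated.
#5 x3 - x8 = -2 - (-3) = 1 — OK.
#6 5x7 - 3x3 = 5(-4) - 3(-2) = -14 — OK.
#7 3x7 - 3x8 = 3(-4) - 3(-3) = -3, not -1 — violated.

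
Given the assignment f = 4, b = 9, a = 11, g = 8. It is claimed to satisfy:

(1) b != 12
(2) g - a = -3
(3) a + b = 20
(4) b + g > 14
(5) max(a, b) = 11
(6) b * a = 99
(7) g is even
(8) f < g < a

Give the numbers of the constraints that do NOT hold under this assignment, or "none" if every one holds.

(1) b = 9, and 9 ≠ 12  yes
(2) g - a = 8 - 11 = -3  yes
(3) a + b = 11 + 9 = 20  yes
(4) b + g = 9 + 8 = 17; 17 > 14  yes
(5) max(11, 9) = 11  yes
(6) b * a = 9 * 11 = 99  yes
(7) g = 8 is even  yes
(8) values 4 < 8 < 11  yes

Yes — all constraints hold.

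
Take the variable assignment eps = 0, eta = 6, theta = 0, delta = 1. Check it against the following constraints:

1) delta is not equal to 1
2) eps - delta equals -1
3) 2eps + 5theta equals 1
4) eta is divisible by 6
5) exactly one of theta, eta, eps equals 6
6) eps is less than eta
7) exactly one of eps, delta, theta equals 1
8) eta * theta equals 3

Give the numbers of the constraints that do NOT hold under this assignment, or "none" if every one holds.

1) delta = 1, but 1 is required to differ  FAIL
2) eps - delta = 0 - 1 = -1  OK
3) 2eps + 5theta = 2(0) + 5(0) = 0, not 1  FAIL
4) 6 / 6 = 1, so 6 divides 6  OK
5) theta=0, eta=6, eps=0; 1 of them equals 6  OK
6) eps = 0, eta = 6; 0 < 6  OK
7) eps=0, delta=1, theta=0; 1 of them equals 1  OK
8) eta * theta = 6 * 0 = 0, not 3  FAIL

No — constraints 1, 3, and 8 are not satisfied.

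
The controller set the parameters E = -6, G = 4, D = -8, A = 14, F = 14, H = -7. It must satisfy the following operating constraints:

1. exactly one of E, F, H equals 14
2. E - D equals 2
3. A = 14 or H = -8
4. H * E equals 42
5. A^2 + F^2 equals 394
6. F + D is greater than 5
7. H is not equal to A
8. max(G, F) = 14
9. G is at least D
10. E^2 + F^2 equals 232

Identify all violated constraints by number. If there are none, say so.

No — constraint 5 is not satisfied.

1. E=-6, F=14, H=-7; 1 of them equals 14 — satisfied.
2. E - D = -6 - (-8) = 2 — satisfied.
3. A = 14 = 14 (first disjunct) — satisfied.
4. H * E = -7 * (-6) = 42 — satisfied.
5. A^2 + F^2 = 14^2 + 14^2 = 196 + 196 = 392, not 394 — violated.
6. F + D = 14 + (-8) = 6; 6 > 5 — satisfied.
7. H = -7, A = 14; distinct — satisfied.
8. max(4, 14) = 14 — satisfied.
9. G = 4, D = -8; 4 ≥ -8 — satisfied.
10. E^2 + F^2 = (-6)^2 + 14^2 = 36 + 196 = 232 — satisfied.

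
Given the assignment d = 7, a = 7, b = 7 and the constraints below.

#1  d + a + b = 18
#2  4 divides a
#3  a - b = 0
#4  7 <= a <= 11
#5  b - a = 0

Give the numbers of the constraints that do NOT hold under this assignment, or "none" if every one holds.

The assignment fails constraints 1 and 2.

#1 d + a + b = 7 + 7 + 7 = 21, not 18 — violated.
#2 7 = 4*1 + 3, so 4 does not divide 7 — violated.
#3 a - b = 7 - 7 = 0 — satisfied.
#4 a = 7 lies in [7, 11] — satisfied.
#5 b - a = 7 - 7 = 0 — satisfied.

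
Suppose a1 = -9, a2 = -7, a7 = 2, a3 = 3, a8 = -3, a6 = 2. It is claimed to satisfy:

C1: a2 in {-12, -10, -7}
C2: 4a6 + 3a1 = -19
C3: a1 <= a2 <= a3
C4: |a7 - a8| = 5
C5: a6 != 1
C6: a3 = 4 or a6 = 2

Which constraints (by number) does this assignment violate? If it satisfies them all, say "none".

The assignment satisfies every constraint.

C1: a2 = -7 is in {-12, -10, -7} — OK.
C2: 4a6 + 3a1 = 4(2) + 3(-9) = -19 — OK.
C3: values -9 <= -7 <= 3 — OK.
C4: |2 - (-3)| = 5 — OK.
C5: a6 = 2, and 2 ≠ 1 — OK.
C6: a3 = 3 ≠ 4, but a6 = 2 = 2 (second disjunct) — OK.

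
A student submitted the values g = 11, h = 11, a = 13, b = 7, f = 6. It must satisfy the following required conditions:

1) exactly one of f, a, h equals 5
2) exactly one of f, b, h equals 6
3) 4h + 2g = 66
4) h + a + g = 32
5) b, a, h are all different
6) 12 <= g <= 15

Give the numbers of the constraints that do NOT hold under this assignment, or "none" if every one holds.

1) f=6, a=13, h=11; 0 of them equal 5, not exactly one — violated.
2) f=6, b=7, h=11; 1 of them equals 6 — OK.
3) 4h + 2g = 4(11) + 2(11) = 66 — OK.
4) h + a + g = 11 + 13 + 11 = 35, not 32 — violated.
5) values 7, 13, 11 are pairwise distinct — OK.
6) g = 11 is outside [12, 15] — violated.

No — constraints 1, 4, and 6 are not satisfied.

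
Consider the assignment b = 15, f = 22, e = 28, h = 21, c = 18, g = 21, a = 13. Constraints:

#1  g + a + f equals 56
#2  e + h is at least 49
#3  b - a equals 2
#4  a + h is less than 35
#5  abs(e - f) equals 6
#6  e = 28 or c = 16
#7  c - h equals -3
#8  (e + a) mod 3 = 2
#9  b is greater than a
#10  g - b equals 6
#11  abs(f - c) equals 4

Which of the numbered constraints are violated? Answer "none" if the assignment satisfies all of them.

Yes — all constraints hold.

#1 g + a + f = 21 + 13 + 22 = 56 — satisfied.
#2 e + h = 28 + 21 = 49; 49 ≥ 49 — satisfied.
#3 b - a = 15 - 13 = 2 — satisfied.
#4 a + h = 13 + 21 = 34; 34 < 35 — satisfied.
#5 abs(28 - 22) = 6 — satisfied.
#6 e = 28 = 28 (first disjunct) — satisfied.
#7 c - h = 18 - 21 = -3 — satisfied.
#8 e + a = 41; 41 mod 3 = 2 — satisfied.
#9 b = 15, a = 13; 15 > 13 — satisfied.
#10 g - b = 21 - 15 = 6 — satisfied.
#11 abs(22 - 18) = 4 — satisfied.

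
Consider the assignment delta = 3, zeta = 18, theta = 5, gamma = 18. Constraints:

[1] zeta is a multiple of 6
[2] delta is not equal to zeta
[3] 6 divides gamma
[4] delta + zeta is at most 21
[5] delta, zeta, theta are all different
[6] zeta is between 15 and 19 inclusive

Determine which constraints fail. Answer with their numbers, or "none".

[1] 18 / 6 = 3, so 6 divides 18 — satisfied.
[2] delta = 3, zeta = 18; distinct — satisfied.
[3] 18 / 6 = 3, so 6 divides 18 — satisfied.
[4] delta + zeta = 3 + 18 = 21; 21 ≤ 21 — satisfied.
[5] values 3, 18, 5 are pairwise distinct — satisfied.
[6] zeta = 18 lies in [15, 19] — satisfied.

The assignment satisfies every constraint.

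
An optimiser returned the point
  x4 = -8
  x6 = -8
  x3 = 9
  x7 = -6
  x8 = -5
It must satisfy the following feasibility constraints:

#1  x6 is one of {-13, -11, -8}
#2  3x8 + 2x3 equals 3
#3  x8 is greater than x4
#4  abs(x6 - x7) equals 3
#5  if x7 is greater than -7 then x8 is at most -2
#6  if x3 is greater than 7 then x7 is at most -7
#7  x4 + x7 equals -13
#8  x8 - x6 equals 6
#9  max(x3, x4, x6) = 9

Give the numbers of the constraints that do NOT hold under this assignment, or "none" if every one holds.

#1 x6 = -8 is in {-13, -11, -8} — holds.
#2 3x8 + 2x3 = 3(-5) + 2(9) = 3 — holds.
#3 x8 = -5, x4 = -8; -5 > -8 — holds.
#4 abs(-8 - (-6)) = 2, not 3 — does not hold.
#5 x7 = -6 > -7, so we need x8 ≤ -2; x8 = -5 ≤ -2 — holds.
#6 x3 = 9 > 7, so we need x7 ≤ -7; but x7 = -6 > -7 — does not hold.
#7 x4 + x7 = -8 + (-6) = -14, not -13 — does not hold.
#8 x8 - x6 = -5 - (-8) = 3, not 6 — does not hold.
#9 max(9, -8, -8) = 9 — holds.

No — constraints 4, 6, 7, and 8 are not satisfied.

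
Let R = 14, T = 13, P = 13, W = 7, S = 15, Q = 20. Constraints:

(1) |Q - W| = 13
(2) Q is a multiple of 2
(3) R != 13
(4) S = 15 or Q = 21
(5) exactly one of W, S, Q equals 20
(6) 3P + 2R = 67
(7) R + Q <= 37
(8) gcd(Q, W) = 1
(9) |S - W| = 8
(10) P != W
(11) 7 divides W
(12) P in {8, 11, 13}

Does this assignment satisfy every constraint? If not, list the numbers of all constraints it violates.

(1) |20 - 7| = 13 — holds.
(2) 20 / 2 = 10, so 2 divides 20 — holds.
(3) R = 14, and 14 ≠ 13 — holds.
(4) S = 15 = 15 (first disjunct) — holds.
(5) W=7, S=15, Q=20; 1 of them equals 20 — holds.
(6) 3P + 2R = 3(13) + 2(14) = 67 — holds.
(7) R + Q = 14 + 20 = 34; 34 ≤ 37 — holds.
(8) gcd(20, 7) = 1 — holds.
(9) |15 - 7| = 8 — holds.
(10) P = 13, W = 7; distinct — holds.
(11) 7 / 7 = 1, so 7 divides 7 — holds.
(12) P = 13 is in {8, 11, 13} — holds.

All constraints are satisfied.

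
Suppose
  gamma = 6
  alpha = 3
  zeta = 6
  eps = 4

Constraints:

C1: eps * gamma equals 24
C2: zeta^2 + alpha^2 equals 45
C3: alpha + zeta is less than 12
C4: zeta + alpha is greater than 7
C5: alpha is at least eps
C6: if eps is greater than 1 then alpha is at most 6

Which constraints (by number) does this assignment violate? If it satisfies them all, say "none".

Constraint 5 is violated.

C1: eps * gamma = 4 * 6 = 24  ✔
C2: zeta^2 + alpha^2 = 6^2 + 3^2 = 36 + 9 = 45  ✔
C3: alpha + zeta = 3 + 6 = 9; 9 < 12  ✔
C4: zeta + alpha = 6 + 3 = 9; 9 > 7  ✔
C5: alpha = 3, eps = 4; 3 < 4 (want ≥)  ✘
C6: eps = 4 > 1, so we need alpha ≤ 6; alpha = 3 ≤ 6  ✔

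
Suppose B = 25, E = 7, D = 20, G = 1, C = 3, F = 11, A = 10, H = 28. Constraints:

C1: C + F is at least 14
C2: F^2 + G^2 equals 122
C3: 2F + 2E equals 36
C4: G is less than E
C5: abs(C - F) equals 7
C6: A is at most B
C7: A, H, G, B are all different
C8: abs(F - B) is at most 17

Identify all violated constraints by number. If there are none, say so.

C1: C + F = 3 + 11 = 14; 14 ≥ 14  holds
C2: F^2 + G^2 = 11^2 + 1^2 = 121 + 1 = 122  holds
C3: 2F + 2E = 2(11) + 2(7) = 36  holds
C4: G = 1, E = 7; 1 < 7  holds
C5: abs(3 - 11) = 8, not 7  fails
C6: A = 10, B = 25; 10 ≤ 25  holds
C7: values 10, 28, 1, 25 are pairwise distinct  holds
C8: abs(11 - 25) = 14; 14 ≤ 17  holds

No — constraint 5 is not satisfied.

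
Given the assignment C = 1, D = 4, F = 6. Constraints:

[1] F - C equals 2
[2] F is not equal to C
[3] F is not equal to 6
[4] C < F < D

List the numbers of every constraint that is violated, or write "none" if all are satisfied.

[1] F - C = 6 - 1 = 5, not 2 — fails.
[2] F = 6, C = 1; distinct — holds.
[3] F = 6, but 6 is required to differ — fails.
[4] values 1, 6, 4; F = 6 is not < D = 4 — fails.

Violated: 1, 3, 4.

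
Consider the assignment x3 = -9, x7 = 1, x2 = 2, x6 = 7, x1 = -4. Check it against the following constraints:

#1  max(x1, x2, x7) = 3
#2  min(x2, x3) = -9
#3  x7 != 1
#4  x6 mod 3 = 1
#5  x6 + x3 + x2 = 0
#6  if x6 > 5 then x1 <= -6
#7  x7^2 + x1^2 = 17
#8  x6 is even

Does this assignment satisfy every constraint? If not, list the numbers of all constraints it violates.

The assignment fails constraints 1, 3, 6, and 8.

#1 max(-4, 2, 1) = 2, not 3  ✗
#2 min(2, -9) = -9  ✓
#3 x7 = 1, but 1 is required to differ  ✗
#4 7 mod 3 = 1  ✓
#5 x6 + x3 + x2 = 7 + (-9) + 2 = 0  ✓
#6 x6 = 7 > 5, so we need x1 ≤ -6; but x1 = -4 > -6  ✗
#7 x7^2 + x1^2 = 1^2 + (-4)^2 = 1 + 16 = 17  ✓
#8 x6 = 7 is odd  ✗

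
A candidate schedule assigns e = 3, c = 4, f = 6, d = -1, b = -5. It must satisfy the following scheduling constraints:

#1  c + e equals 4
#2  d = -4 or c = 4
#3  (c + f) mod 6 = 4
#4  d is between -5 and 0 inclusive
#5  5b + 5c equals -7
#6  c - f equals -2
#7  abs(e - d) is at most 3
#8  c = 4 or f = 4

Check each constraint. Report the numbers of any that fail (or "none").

Constraints 1, 5, and 7 are violated.

#1 c + e = 4 + 3 = 7, not 4  ✗
#2 d = -1 ≠ -4, but c = 4 = 4 (second disjunct)  ✓
#3 c + f = 10; 10 mod 6 = 4  ✓
#4 d = -1 lies in [-5, 0]  ✓
#5 5b + 5c = 5(-5) + 5(4) = -5, not -7  ✗
#6 c - f = 4 - 6 = -2  ✓
#7 abs(3 - (-1)) = 4; 4 > 3, exceeds bound 3  ✗
#8 c = 4 = 4 (first disjunct)  ✓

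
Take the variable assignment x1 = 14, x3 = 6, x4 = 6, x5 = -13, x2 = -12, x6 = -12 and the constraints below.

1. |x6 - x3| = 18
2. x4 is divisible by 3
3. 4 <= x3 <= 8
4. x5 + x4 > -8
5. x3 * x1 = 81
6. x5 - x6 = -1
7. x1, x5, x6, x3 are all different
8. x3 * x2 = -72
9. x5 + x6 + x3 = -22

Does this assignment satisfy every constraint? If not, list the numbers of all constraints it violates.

1. |-12 - 6| = 18  ✓
2. 6 / 3 = 2, so 3 divides 6  ✓
3. x3 = 6 lies in [4, 8]  ✓
4. x5 + x4 = -13 + 6 = -7; -7 > -8  ✓
5. x3 * x1 = 6 * 14 = 84, not 81  ✗
6. x5 - x6 = -13 - (-12) = -1  ✓
7. values 14, -13, -12, 6 are pairwise distinct  ✓
8. x3 * x2 = 6 * (-12) = -72  ✓
9. x5 + x6 + x3 = -13 + (-12) + 6 = -19, not -22  ✗

The assignment fails constraints 5, 9.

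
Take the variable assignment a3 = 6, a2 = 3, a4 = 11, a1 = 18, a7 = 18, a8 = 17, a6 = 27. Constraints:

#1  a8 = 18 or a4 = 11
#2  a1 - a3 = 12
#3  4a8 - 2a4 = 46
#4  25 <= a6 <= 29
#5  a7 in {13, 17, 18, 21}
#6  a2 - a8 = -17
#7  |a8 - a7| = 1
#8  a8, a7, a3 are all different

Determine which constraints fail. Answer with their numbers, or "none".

#1 a8 = 17 ≠ 18, but a4 = 11 = 11 (second disjunct) — holds.
#2 a1 - a3 = 18 - 6 = 12 — holds.
#3 4a8 - 2a4 = 4(17) - 2(11) = 46 — holds.
#4 a6 = 27 lies in [25, 29] — holds.
#5 a7 = 18 is in {13, 17, 18, 21} — holds.
#6 a2 - a8 = 3 - 17 = -14, not -17 — fails.
#7 |17 - 18| = 1 — holds.
#8 values 17, 18, 6 are pairwise distinct — holds.

Violated: 6.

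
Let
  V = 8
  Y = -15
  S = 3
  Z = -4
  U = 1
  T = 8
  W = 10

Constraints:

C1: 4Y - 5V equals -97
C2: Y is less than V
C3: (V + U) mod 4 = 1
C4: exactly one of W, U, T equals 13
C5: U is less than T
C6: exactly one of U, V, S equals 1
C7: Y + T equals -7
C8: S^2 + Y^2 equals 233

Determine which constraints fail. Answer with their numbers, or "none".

C1: 4Y - 5V = 4(-15) - 5(8) = -100, not -97  ✘
C2: Y = -15, V = 8; -15 < 8  ✔
C3: V + U = 9; 9 mod 4 = 1  ✔
C4: W=10, U=1, T=8; 0 of them equal 13, not exactly one  ✘
C5: U = 1, T = 8; 1 < 8  ✔
C6: U=1, V=8, S=3; 1 of them equals 1  ✔
C7: Y + T = -15 + 8 = -7  ✔
C8: S^2 + Y^2 = 3^2 + (-15)^2 = 9 + 225 = 234, not 233  ✘

The assignment fails constraints 1, 4, and 8.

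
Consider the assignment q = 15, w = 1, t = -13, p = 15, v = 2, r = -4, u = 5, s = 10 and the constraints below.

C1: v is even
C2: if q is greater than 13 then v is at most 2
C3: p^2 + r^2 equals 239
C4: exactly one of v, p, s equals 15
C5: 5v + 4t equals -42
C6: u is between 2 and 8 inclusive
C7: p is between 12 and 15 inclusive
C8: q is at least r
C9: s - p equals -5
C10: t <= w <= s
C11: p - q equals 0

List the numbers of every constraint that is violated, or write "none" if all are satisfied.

C1: v = 2 is even — holds.
C2: q = 15 > 13, so we need v ≤ 2; v = 2 ≤ 2 — holds.
C3: p^2 + r^2 = 15^2 + (-4)^2 = 225 + 16 = 241, not 239 — fails.
C4: v=2, p=15, s=10; 1 of them equals 15 — holds.
C5: 5v + 4t = 5(2) + 4(-13) = -42 — holds.
C6: u = 5 lies in [2, 8] — holds.
C7: p = 15 lies in [12, 15] — holds.
C8: q = 15, r = -4; 15 ≥ -4 — holds.
C9: s - p = 10 - 15 = -5 — holds.
C10: values -13 <= 1 <= 10 — holds.
C11: p - q = 15 - 15 = 0 — holds.

The assignment fails constraint 3.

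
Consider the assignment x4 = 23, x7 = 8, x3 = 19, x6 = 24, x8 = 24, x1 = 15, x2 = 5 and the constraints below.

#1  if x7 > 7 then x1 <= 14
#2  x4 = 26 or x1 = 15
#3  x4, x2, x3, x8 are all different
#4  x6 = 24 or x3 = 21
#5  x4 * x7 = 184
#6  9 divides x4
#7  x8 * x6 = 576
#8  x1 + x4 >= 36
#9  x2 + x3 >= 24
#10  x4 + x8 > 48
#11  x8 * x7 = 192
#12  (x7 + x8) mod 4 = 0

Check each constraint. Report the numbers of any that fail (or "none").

The assignment fails constraints 1, 6, and 10.

#1 x7 = 8 > 7, so we need x1 ≤ 14; but x1 = 15 > 14 — fails.
#2 x4 = 23 ≠ 26, but x1 = 15 = 15 (second disjunct) — holds.
#3 values 23, 5, 19, 24 are pairwise distinct — holds.
#4 x6 = 24 = 24 (first disjunct) — holds.
#5 x4 * x7 = 23 * 8 = 184 — holds.
#6 23 = 9*2 + 5, so 9 does not divide 23 — fails.
#7 x8 * x6 = 24 * 24 = 576 — holds.
#8 x1 + x4 = 15 + 23 = 38; 38 ≥ 36 — holds.
#9 x2 + x3 = 5 + 19 = 24; 24 ≥ 24 — holds.
#10 x4 + x8 = 23 + 24 = 47; 47 ≤ 48, bound 48 not met — fails.
#11 x8 * x7 = 24 * 8 = 192 — holds.
#12 x7 + x8 = 32; 32 mod 4 = 0 — holds.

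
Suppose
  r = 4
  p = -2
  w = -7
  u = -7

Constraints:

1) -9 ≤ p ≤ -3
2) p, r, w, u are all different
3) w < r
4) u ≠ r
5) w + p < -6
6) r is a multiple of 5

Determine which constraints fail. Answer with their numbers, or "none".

1) p = -2 is outside [-9, -3] — does not hold.
2) w = u = -7, not all different — does not hold.
3) w = -7, r = 4; -7 < 4 — holds.
4) u = -7, r = 4; distinct — holds.
5) w + p = -7 + (-2) = -9; -9 < -6 — holds.
6) 4 = 5×0 + 4, so 5 does not divide 4 — does not hold.

Constraints 1, 2, and 6 do not hold.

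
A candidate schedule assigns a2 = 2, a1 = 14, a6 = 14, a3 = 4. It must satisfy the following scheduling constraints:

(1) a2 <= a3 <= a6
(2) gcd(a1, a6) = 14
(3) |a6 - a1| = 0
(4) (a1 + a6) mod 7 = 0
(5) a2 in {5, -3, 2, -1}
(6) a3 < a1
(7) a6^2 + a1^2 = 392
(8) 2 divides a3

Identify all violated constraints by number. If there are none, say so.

No violations.

(1) values 2 <= 4 <= 14  yes
(2) gcd(14, 14) = 14  yes
(3) |14 - 14| = 0  yes
(4) a1 + a6 = 28; 28 mod 7 = 0  yes
(5) a2 = 2 is in {5, -3, 2, -1}  yes
(6) a3 = 4, a1 = 14; 4 < 14  yes
(7) a6^2 + a1^2 = 14^2 + 14^2 = 196 + 196 = 392  yes
(8) 4 / 2 = 2, so 2 divides 4  yes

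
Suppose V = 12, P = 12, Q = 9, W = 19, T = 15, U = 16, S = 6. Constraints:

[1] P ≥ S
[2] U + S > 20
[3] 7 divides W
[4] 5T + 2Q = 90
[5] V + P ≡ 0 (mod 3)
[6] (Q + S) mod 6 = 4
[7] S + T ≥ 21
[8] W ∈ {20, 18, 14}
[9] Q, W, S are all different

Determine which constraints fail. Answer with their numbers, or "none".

Constraints 3, 4, 6, 8 do not hold.

[1] P = 12, S = 6; 12 ≥ 6 — satisfied.
[2] U + S = 16 + 6 = 22; 22 > 20 — satisfied.
[3] 19 = 7×2 + 5, so 7 does not divide 19 — violated.
[4] 5T + 2Q = 5(15) + 2(9) = 93, not 90 — violated.
[5] V + P = 24; 24 mod 3 = 0 — satisfied.
[6] Q + S = 15; 15 mod 6 = 3, not 4 — violated.
[7] S + T = 6 + 15 = 21; 21 ≥ 21 — satisfied.
[8] W = 19 is not in {20, 18, 14} — violated.
[9] values 9, 19, 6 are pairwise distinct — satisfied.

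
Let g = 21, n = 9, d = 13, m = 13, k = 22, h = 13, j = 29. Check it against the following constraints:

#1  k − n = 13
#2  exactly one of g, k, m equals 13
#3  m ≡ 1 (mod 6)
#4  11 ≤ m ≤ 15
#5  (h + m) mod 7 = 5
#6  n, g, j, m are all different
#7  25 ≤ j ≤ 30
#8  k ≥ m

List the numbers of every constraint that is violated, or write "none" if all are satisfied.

#1 k − n = 22 − 9 = 13  ✓
#2 g=21, k=22, m=13; 1 of them equals 13  ✓
#3 13 mod 6 = 1  ✓
#4 m = 13 lies in [11, 15]  ✓
#5 h + m = 26; 26 mod 7 = 5  ✓
#6 values 9, 21, 29, 13 are pairwise distinct  ✓
#7 j = 29 lies in [25, 30]  ✓
#8 k = 22, m = 13; 22 ≥ 13  ✓

All constraints are satisfied.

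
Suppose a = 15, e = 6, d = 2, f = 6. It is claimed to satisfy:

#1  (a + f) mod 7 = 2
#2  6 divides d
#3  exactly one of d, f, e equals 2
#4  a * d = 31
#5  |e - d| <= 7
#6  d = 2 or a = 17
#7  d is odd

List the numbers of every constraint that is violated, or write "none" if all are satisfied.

#1 a + f = 21; 21 mod 7 = 0, not 2  no
#2 2 = 6*0 + 2, so 6 does not divide 2  no
#3 d=2, f=6, e=6; 1 of them equals 2  yes
#4 a * d = 15 * 2 = 30, not 31  no
#5 |6 - 2| = 4; 4 ≤ 7  yes
#6 d = 2 = 2 (first disjunct)  yes
#7 d = 2 is even  no

Constraints 1, 2, 4, 7 are violated.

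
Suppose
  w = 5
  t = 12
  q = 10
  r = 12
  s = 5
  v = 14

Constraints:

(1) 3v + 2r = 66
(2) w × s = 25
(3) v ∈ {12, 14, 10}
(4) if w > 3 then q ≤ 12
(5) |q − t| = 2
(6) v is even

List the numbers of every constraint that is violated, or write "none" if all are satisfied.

(1) 3v + 2r = 3(14) + 2(12) = 66  holds
(2) w × s = 5 × 5 = 25  holds
(3) v = 14 is in {12, 14, 10}  holds
(4) w = 5 > 3, so we need q ≤ 12; q = 10 ≤ 12  holds
(5) |10 − 12| = 2  holds
(6) v = 14 is even  holds

No violations.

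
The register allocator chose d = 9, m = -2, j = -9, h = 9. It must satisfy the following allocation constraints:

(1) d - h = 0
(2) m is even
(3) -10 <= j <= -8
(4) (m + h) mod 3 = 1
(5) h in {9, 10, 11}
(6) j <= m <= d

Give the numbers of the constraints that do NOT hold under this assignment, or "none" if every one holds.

(1) d - h = 9 - 9 = 0  ✔
(2) m = -2 is even  ✔
(3) j = -9 lies in [-10, -8]  ✔
(4) m + h = 7; 7 mod 3 = 1  ✔
(5) h = 9 is in {9, 10, 11}  ✔
(6) values -9 <= -2 <= 9  ✔

No violations.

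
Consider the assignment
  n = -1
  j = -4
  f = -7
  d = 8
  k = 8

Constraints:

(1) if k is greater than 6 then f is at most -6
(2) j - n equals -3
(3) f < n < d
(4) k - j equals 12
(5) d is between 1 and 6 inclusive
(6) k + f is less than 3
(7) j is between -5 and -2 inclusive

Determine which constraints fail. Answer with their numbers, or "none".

Constraint 5 is violated.

(1) k = 8 > 6, so we need f ≤ -6; f = -7 ≤ -6  OK
(2) j - n = -4 - (-1) = -3  OK
(3) values -7 < -1 < 8  OK
(4) k - j = 8 - (-4) = 12  OK
(5) d = 8 is outside [1, 6]  FAIL
(6) k + f = 8 + (-7) = 1; 1 < 3  OK
(7) j = -4 lies in [-5, -2]  OK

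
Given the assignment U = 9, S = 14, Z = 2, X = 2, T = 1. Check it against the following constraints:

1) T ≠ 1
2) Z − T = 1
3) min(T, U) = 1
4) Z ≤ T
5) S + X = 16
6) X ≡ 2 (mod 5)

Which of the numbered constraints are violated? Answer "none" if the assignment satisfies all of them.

1) T = 1, but 1 is required to differ — violated.
2) Z − T = 2 − 1 = 1 — OK.
3) min(1, 9) = 1 — OK.
4) Z = 2, T = 1; 2 > 1 (want ≤) — violated.
5) S + X = 14 + 2 = 16 — OK.
6) 2 mod 5 = 2 — OK.

Constraints 1 and 4 do not hold.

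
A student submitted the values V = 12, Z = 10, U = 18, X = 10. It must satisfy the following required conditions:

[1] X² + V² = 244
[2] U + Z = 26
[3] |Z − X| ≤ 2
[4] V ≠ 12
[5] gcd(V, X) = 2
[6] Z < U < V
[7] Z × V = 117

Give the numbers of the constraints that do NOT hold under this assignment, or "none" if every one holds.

No — constraints 2, 4, 6, 7 are not satisfied.

[1] X² + V² = 10² + 12² = 100 + 144 = 244 — satisfied.
[2] U + Z = 18 + 10 = 28, not 26 — violated.
[3] |10 − 10| = 0; 0 ≤ 2 — satisfied.
[4] V = 12, but 12 is required to differ — violated.
[5] gcd(12, 10) = 2 — satisfied.
[6] values 10, 18, 12; U = 18 is not < V = 12 — violated.
[7] Z × V = 10 × 12 = 120, not 117 — violated.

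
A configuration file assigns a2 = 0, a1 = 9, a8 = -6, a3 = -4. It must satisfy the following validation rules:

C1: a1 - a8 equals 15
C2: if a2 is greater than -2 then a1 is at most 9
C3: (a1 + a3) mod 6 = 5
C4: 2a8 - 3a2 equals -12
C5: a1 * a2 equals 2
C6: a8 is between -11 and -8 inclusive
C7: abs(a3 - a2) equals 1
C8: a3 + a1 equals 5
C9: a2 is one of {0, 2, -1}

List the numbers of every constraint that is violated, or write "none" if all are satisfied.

Constraints 5, 6, 7 do not hold.

C1: a1 - a8 = 9 - (-6) = 15  holds
C2: a2 = 0 > -2, so we need a1 ≤ 9; a1 = 9 ≤ 9  holds
C3: a1 + a3 = 5; 5 mod 6 = 5  holds
C4: 2a8 - 3a2 = 2(-6) - 3(0) = -12  holds
C5: a1 * a2 = 9 * 0 = 0, not 2  fails
C6: a8 = -6 is outside [-11, -8]  fails
C7: abs(-4 - 0) = 4, not 1  fails
C8: a3 + a1 = -4 + 9 = 5  holds
C9: a2 = 0 is in {0, 2, -1}  holds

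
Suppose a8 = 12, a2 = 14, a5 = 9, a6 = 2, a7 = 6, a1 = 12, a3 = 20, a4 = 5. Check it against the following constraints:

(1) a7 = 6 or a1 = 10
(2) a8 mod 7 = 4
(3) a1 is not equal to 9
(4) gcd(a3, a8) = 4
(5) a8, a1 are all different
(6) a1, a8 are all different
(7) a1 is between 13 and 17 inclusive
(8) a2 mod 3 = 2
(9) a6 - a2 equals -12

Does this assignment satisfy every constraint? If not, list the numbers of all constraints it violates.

(1) a7 = 6 = 6 (first disjunct) — holds.
(2) 12 mod 7 = 5, not 4 — does not hold.
(3) a1 = 12, and 12 ≠ 9 — holds.
(4) gcd(20, 12) = 4 — holds.
(5) a8 = a1 = 12, not all different — does not hold.
(6) a1 = a8 = 12, not all different — does not hold.
(7) a1 = 12 is outside [13, 17] — does not hold.
(8) 14 mod 3 = 2 — holds.
(9) a6 - a2 = 2 - 14 = -12 — holds.

No — constraints 2, 5, 6, 7 are not satisfied.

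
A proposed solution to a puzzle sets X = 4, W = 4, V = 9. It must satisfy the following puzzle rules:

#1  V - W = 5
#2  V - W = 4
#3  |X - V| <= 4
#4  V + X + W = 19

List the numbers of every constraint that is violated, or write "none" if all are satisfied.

#1 V - W = 9 - 4 = 5  true
#2 V - W = 9 - 4 = 5, not 4  false
#3 |4 - 9| = 5; 5 > 4, exceeds bound 4  false
#4 V + X + W = 9 + 4 + 4 = 17, not 19  false

Constraints 2, 3, 4 are violated.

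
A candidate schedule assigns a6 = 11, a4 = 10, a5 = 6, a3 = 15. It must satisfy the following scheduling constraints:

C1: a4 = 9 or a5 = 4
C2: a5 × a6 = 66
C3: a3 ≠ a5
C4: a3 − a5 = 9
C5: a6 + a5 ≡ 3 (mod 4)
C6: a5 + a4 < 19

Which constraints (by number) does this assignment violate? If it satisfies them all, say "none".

Violated: 1, 5.

C1: a4 = 10 ≠ 9 and a5 = 6 ≠ 4; both disjuncts false  fails
C2: a5 × a6 = 6 × 11 = 66  holds
C3: a3 = 15, a5 = 6; distinct  holds
C4: a3 − a5 = 15 − 6 = 9  holds
C5: a6 + a5 = 17; 17 mod 4 = 1, not 3  fails
C6: a5 + a4 = 6 + 10 = 16; 16 < 19  holds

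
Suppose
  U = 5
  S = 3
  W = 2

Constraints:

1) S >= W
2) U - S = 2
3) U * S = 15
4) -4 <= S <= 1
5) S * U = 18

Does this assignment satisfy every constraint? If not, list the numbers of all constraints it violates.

Constraints 4, 5 do not hold.

1) S = 3, W = 2; 3 ≥ 2 — holds.
2) U - S = 5 - 3 = 2 — holds.
3) U * S = 5 * 3 = 15 — holds.
4) S = 3 is outside [-4, 1] — fails.
5) S * U = 3 * 5 = 15, not 18 — fails.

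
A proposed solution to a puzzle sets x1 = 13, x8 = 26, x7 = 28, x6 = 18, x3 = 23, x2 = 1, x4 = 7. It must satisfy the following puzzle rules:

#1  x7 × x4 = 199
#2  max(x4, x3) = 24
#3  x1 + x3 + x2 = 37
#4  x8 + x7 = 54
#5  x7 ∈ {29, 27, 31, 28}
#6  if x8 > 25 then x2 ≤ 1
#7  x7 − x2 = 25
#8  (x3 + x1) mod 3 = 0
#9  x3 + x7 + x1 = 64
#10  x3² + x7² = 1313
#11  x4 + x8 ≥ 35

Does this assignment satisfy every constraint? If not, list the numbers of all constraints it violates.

#1 x7 × x4 = 28 × 7 = 196, not 199 — fails.
#2 max(7, 23) = 23, not 24 — fails.
#3 x1 + x3 + x2 = 13 + 23 + 1 = 37 — holds.
#4 x8 + x7 = 26 + 28 = 54 — holds.
#5 x7 = 28 is in {29, 27, 31, 28} — holds.
#6 x8 = 26 > 25, so we need x2 ≤ 1; x2 = 1 ≤ 1 — holds.
#7 x7 − x2 = 28 − 1 = 27, not 25 — fails.
#8 x3 + x1 = 36; 36 mod 3 = 0 — holds.
#9 x3 + x7 + x1 = 23 + 28 + 13 = 64 — holds.
#10 x3² + x7² = 23² + 28² = 529 + 784 = 1313 — holds.
#11 x4 + x8 = 7 + 26 = 33; 33 < 35, bound 35 not met — fails.

No — constraints 1, 2, 7, 11 are not satisfied.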